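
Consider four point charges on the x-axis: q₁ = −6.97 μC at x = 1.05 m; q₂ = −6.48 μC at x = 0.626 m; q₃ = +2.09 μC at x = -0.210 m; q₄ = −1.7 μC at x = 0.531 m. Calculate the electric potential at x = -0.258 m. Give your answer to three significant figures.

2.58×10⁵ V

The total potential is the scalar sum of each charge's contribution, V = Σ kqᵢ/rᵢ.
Distances from the field point to each charge: r₁ = 1.31 m, r₂ = 0.884 m, r₃ = 0.0480 m, r₄ = 0.789 m.
V = k[(-6.97×10⁻⁶)/(1.31) + (-6.48×10⁻⁶)/(0.884) + (2.09×10⁻⁶)/(0.0480) + (-1.70×10⁻⁶)/(0.789)] = 2.58×10⁵ V.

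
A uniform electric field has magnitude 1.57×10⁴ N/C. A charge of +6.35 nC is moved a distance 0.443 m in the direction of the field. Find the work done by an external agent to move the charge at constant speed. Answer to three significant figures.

-4.42×10⁻⁵ J

The potential change for a displacement 0.443 m in the direction of the field is ΔV = −Ed = -6960 V.
W_ext = qΔV = -4.42×10⁻⁵ J.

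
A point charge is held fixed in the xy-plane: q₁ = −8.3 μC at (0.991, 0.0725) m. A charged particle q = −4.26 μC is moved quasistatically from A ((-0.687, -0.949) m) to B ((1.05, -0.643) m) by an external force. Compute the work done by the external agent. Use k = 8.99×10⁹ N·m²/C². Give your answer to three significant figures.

0.281 J

For quasistatic motion the external work equals the change in potential energy: W_ext = qΔV = q(V_B − V_A).
At A: distance to the source charge is 1.96 m; V_A = kq₁/r = -3.80×10⁴ V.
At B: distance to the source charge is 0.718 m; V_B = kq₁/r = -1.04×10⁵ V.
ΔV = V_B − V_A = -6.60×10⁴ V.
W_ext = qΔV = (-4.26×10⁻⁶ C)(-6.60×10⁴ V) = 0.281 J.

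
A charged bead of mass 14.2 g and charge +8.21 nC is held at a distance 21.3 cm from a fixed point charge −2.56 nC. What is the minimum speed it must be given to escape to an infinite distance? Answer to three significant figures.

To just escape, total mechanical energy must reach zero at infinity: ½mv²_min + U = 0, so ½mv²_min = −U = |kQq|/r.
|U| = |kQq|/r = (8.99×10⁹ N·m²/C²)(2.56×10⁻⁹)(8.21×10⁻⁹)/(0.213) = 8.87×10⁻⁷ J.
v_min = √(2|U|/m) = √(2·8.87×10⁻⁷/0.0142) = 0.0112 m/s.

0.0112 m/s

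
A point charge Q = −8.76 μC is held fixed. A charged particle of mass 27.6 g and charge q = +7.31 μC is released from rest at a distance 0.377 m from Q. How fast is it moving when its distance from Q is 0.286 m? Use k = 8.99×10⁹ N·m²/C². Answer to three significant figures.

Only the electrostatic force acts, so mechanical energy is conserved: ½mv² = U₁ − U₂ = kQq(1/r₁ − 1/r₂).
U₁ − U₂ = (8.99×10⁹ N·m²/C²)(-8.76×10⁻⁶ C)(7.31×10⁻⁶ C)(1/0.377 − 1/0.286) = 0.486 J.
v = √(2·0.486/0.0276) = 5.93 m/s.

5.93 m/s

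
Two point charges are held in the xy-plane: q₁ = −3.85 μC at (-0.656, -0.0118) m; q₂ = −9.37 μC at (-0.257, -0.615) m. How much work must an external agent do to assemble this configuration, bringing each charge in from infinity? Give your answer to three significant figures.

0.448 J

The assembly work is the sum of pairwise potential energies, U = Σ_{i<j} kqᵢqⱼ/rᵢⱼ.
Pair separations: r₁₂ = 0.723 m.
U = (0.448) = 0.448 J.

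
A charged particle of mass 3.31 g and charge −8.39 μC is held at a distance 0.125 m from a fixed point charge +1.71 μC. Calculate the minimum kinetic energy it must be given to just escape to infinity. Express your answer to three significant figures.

To just escape, total mechanical energy must reach zero at infinity: ½mv²_min + U = 0, so ½mv²_min = −U = |kQq|/r.
|U| = |kQq|/r = (8.99×10⁹ N·m²/C²)(1.71×10⁻⁶)(8.39×10⁻⁶)/(0.125) = 1.03 J.

1.03 J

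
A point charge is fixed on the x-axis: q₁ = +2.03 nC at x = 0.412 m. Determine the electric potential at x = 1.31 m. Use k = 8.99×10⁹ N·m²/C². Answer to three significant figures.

The total potential is the scalar sum of each charge's contribution, V = Σ kqᵢ/rᵢ.
V = k[(2.03×10⁻⁹)/(0.898)] = 20.3 V.

20.3 V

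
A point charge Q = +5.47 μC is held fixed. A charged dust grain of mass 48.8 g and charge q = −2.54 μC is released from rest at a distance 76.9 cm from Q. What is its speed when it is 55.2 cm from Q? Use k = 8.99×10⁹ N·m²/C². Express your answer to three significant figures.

Only the electrostatic force acts, so mechanical energy is conserved: ½mv² = U₁ − U₂ = kQq(1/r₁ − 1/r₂).
U₁ − U₂ = (8.99×10⁹ N·m²/C²)(5.47×10⁻⁶ C)(-2.54×10⁻⁶ C)(1/0.769 − 1/0.552) = 0.0639 J.
v = √(2·0.0639/0.0488) = 1.62 m/s.

1.62 m/s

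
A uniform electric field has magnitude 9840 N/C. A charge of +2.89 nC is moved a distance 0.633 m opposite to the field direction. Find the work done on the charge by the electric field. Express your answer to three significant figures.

-1.80×10⁻⁵ J

The potential change for a displacement 0.633 m opposite to the field direction is ΔV = +Ed = 6230 V.
W_field = −qΔV = -1.80×10⁻⁵ J.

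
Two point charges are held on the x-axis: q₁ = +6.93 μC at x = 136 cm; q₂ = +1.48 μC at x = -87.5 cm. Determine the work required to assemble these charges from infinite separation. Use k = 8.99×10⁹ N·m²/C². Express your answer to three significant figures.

0.0413 J

The assembly work is the sum of pairwise potential energies, U = Σ_{i<j} kqᵢqⱼ/rᵢⱼ.
Pair separations: r₁₂ = 2.24 m.
U = (0.0413) = 0.0413 J.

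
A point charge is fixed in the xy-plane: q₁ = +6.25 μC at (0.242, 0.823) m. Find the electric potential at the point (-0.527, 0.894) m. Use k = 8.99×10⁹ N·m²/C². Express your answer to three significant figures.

The total potential is the scalar sum of each charge's contribution, V = Σ kqᵢ/rᵢ.
Distances from the field point to each charge: r₁ = 0.772 m.
V = k[(6.25×10⁻⁶)/(0.772)] = 7.28×10⁴ V.

7.28×10⁴ V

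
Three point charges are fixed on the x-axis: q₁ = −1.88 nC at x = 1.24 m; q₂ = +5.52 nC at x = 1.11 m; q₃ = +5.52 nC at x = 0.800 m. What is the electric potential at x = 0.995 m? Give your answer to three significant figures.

617 V

Electric potential is a scalar, so the contributions from each charge add algebraically: V = Σ kqᵢ/rᵢ.
Distances from the field point to each charge: r₁ = 0.245 m, r₂ = 0.115 m, r₃ = 0.195 m.
V = k[(-1.88×10⁻⁹)/(0.245) + (5.52×10⁻⁹)/(0.115) + (5.52×10⁻⁹)/(0.195)] = 617 V.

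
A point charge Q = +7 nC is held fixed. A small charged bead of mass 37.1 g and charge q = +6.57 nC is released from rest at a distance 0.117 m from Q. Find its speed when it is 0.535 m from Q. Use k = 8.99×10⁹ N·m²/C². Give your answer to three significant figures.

0.0122 m/s

Only the electrostatic force acts, so mechanical energy is conserved: ½mv² = U₁ − U₂ = kQq(1/r₁ − 1/r₂).
U₁ − U₂ = (8.99×10⁹ N·m²/C²)(7.00×10⁻⁹ C)(6.57×10⁻⁹ C)(1/0.117 − 1/0.535) = 2.76×10⁻⁶ J.
v = √(2·2.76×10⁻⁶/0.0371) = 0.0122 m/s.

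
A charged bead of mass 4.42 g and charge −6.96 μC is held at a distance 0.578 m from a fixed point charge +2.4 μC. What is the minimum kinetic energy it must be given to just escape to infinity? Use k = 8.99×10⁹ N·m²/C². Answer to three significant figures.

0.260 J

To just escape, total mechanical energy must reach zero at infinity: ½mv²_min + U = 0, so ½mv²_min = −U = |kQq|/r.
|U| = |kQq|/r = (8.99×10⁹ N·m²/C²)(2.40×10⁻⁶)(6.96×10⁻⁶)/(0.578) = 0.260 J.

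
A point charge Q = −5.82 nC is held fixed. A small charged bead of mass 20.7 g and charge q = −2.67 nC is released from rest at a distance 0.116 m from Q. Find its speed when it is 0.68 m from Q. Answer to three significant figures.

9.82×10⁻³ m/s

Only the electrostatic force acts, so mechanical energy is conserved: ½mv² = U₁ − U₂ = kQq(1/r₁ − 1/r₂).
U₁ − U₂ = (8.99×10⁹ N·m²/C²)(-5.82×10⁻⁹ C)(-2.67×10⁻⁹ C)(1/0.116 − 1/0.680) = 9.99×10⁻⁷ J.
v = √(2·9.99×10⁻⁷/0.0207) = 9.82×10⁻³ m/s.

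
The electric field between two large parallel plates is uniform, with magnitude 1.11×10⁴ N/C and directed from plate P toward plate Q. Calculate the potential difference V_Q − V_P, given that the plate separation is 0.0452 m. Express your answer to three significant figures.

-502 V

In a uniform field, potential decreases in the direction of E: ΔV = −E·d for a displacement d parallel to E.
Going from P to Q is a displacement of 0.0452 m along the field, so V_Q − V_P = −Ed = -502 V.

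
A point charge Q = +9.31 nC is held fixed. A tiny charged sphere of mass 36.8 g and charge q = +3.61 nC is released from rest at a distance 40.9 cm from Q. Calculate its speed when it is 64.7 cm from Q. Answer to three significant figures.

3.84×10⁻³ m/s

Only the electrostatic force acts, so mechanical energy is conserved: ½mv² = U₁ − U₂ = kQq(1/r₁ − 1/r₂).
U₁ − U₂ = (8.99×10⁹ N·m²/C²)(9.31×10⁻⁹ C)(3.61×10⁻⁹ C)(1/0.409 − 1/0.647) = 2.72×10⁻⁷ J.
v = √(2·2.72×10⁻⁷/0.0368) = 3.84×10⁻³ m/s.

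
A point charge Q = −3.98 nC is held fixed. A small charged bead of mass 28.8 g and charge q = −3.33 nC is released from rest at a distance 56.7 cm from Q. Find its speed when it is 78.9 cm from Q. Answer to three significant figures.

Only the electrostatic force acts, so mechanical energy is conserved: ½mv² = U₁ − U₂ = kQq(1/r₁ − 1/r₂).
U₁ − U₂ = (8.99×10⁹ N·m²/C²)(-3.98×10⁻⁹ C)(-3.33×10⁻⁹ C)(1/0.567 − 1/0.789) = 5.91×10⁻⁸ J.
v = √(2·5.91×10⁻⁸/0.0288) = 2.03×10⁻³ m/s.

2.03×10⁻³ m/s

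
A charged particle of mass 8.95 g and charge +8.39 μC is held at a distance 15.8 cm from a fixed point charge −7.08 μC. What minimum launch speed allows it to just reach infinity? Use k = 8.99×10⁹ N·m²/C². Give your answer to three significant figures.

To just escape, total mechanical energy must reach zero at infinity: ½mv²_min + U = 0, so ½mv²_min = −U = |kQq|/r.
|U| = |kQq|/r = (8.99×10⁹ N·m²/C²)(7.08×10⁻⁶)(8.39×10⁻⁶)/(0.158) = 3.38 J.
v_min = √(2|U|/m) = √(2·3.38/8.95×10⁻³) = 27.5 m/s.

27.5 m/s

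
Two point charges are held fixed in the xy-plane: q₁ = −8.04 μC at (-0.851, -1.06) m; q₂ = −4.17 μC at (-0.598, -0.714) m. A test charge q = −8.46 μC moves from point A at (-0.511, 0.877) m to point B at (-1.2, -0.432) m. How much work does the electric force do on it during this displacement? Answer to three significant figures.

-0.818 J

The work done by the electric force is W_field = −ΔU = −q(V_B − V_A) = q(V_A − V_B).
At A: distances to the source charges are 1.97 m, 1.59 m; V_A = Σ kqᵢ/rᵢ = -6.03×10⁴ V.
At B: distances to the source charges are 0.718 m, 0.665 m; V_B = Σ kqᵢ/rᵢ = -1.57×10⁵ V.
ΔV = V_B − V_A = -9.67×10⁴ V.
W_field = −qΔV = −(-8.46×10⁻⁶ C)(-9.67×10⁴ V) = -0.818 J.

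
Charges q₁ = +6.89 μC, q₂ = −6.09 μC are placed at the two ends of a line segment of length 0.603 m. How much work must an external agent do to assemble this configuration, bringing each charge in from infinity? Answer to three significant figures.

-0.626 J

The work to assemble the configuration equals its total potential energy, U = Σ kqᵢqⱼ/rᵢⱼ over all pairs.
The separation is r = 0.603 m.
U = (-0.626) = -0.626 J.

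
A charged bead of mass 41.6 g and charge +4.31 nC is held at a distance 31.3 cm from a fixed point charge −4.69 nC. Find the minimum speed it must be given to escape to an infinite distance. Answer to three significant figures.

5.28×10⁻³ m/s

To just escape, total mechanical energy must reach zero at infinity: ½mv²_min + U = 0, so ½mv²_min = −U = |kQq|/r.
|U| = |kQq|/r = (8.99×10⁹ N·m²/C²)(4.69×10⁻⁹)(4.31×10⁻⁹)/(0.313) = 5.81×10⁻⁷ J.
v_min = √(2|U|/m) = √(2·5.81×10⁻⁷/0.0416) = 5.28×10⁻³ m/s.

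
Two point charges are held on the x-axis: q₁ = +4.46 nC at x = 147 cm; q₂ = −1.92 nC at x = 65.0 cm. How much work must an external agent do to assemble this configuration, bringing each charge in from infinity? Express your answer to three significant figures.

The assembly work is the sum of pairwise potential energies, U = Σ_{i<j} kqᵢqⱼ/rᵢⱼ.
Pair separations: r₁₂ = 0.820 m.
U = (-9.39×10⁻⁸) = -9.39×10⁻⁸ J.

-9.39×10⁻⁸ J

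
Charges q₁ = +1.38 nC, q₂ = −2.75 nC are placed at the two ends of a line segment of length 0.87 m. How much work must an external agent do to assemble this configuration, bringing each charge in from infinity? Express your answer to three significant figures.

The assembly work is the sum of pairwise potential energies, U = Σ_{i<j} kqᵢqⱼ/rᵢⱼ.
The separation is r = 0.870 m.
U = (-3.92×10⁻⁸) = -3.92×10⁻⁸ J.

-3.92×10⁻⁸ J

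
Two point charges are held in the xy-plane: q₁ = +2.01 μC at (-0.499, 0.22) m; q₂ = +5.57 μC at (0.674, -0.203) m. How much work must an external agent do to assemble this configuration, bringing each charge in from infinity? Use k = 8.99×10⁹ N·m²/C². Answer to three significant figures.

0.0807 J

The assembly work is the sum of pairwise potential energies, U = Σ_{i<j} kqᵢqⱼ/rᵢⱼ.
Pair separations: r₁₂ = 1.25 m.
U = (0.0807) = 0.0807 J.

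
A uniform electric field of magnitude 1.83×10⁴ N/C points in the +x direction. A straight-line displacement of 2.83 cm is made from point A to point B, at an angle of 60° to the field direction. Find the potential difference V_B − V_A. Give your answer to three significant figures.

Only the component of displacement along E changes the potential: ΔV = −E·d·cosθ.
ΔV = −(1.83×10⁴ V/m)(0.0283 m)cos60° = -259 V.

-259 V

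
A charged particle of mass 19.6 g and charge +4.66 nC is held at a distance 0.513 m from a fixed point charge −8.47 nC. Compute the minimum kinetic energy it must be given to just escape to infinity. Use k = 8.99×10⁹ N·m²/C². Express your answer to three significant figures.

6.92×10⁻⁷ J

To just escape, total mechanical energy must reach zero at infinity: ½mv²_min + U = 0, so ½mv²_min = −U = |kQq|/r.
|U| = |kQq|/r = (8.99×10⁹ N·m²/C²)(8.47×10⁻⁹)(4.66×10⁻⁹)/(0.513) = 6.92×10⁻⁷ J.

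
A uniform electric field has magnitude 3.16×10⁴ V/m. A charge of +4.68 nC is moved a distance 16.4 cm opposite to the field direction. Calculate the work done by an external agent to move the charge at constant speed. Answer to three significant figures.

2.43×10⁻⁵ J

The potential change for a displacement 16.4 cm opposite to the field direction is ΔV = +Ed = 5180 V.
W_ext = qΔV = 2.43×10⁻⁵ J.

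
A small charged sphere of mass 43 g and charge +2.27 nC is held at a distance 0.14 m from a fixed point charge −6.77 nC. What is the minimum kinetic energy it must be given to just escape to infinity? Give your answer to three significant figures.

To just escape, total mechanical energy must reach zero at infinity: ½mv²_min + U = 0, so ½mv²_min = −U = |kQq|/r.
|U| = |kQq|/r = (8.99×10⁹ N·m²/C²)(6.77×10⁻⁹)(2.27×10⁻⁹)/(0.140) = 9.87×10⁻⁷ J.

9.87×10⁻⁷ J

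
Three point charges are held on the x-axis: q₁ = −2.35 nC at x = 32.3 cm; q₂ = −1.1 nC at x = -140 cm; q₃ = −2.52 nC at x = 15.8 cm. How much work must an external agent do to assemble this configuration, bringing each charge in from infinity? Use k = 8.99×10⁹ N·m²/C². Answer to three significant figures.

The assembly work is the sum of pairwise potential energies, U = Σ_{i<j} kqᵢqⱼ/rᵢⱼ.
Pair separations: r₁₂ = 1.72 m, r₁₃ = 0.165 m, r₂₃ = 1.56 m.
U = (1.35×10⁻⁸) + (3.23×10⁻⁷) + (1.60×10⁻⁸) = 3.52×10⁻⁷ J.

3.52×10⁻⁷ J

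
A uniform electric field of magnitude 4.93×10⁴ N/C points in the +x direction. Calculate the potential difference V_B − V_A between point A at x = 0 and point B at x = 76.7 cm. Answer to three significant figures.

-3.78×10⁴ V

In a uniform field, potential decreases in the direction of E: V_B − V_A = −E·Δx.
V_B − V_A = −(4.93×10⁴ V/m)(0.767 m) = -3.78×10⁴ V.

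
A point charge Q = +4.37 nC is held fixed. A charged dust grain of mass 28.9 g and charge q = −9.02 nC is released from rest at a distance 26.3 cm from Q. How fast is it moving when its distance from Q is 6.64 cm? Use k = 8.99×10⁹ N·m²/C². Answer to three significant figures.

Only the electrostatic force acts, so mechanical energy is conserved: ½mv² = U₁ − U₂ = kQq(1/r₁ − 1/r₂).
U₁ − U₂ = (8.99×10⁹ N·m²/C²)(4.37×10⁻⁹ C)(-9.02×10⁻⁹ C)(1/0.263 − 1/0.0664) = 3.99×10⁻⁶ J.
v = √(2·3.99×10⁻⁶/0.0289) = 0.0166 m/s.

0.0166 m/s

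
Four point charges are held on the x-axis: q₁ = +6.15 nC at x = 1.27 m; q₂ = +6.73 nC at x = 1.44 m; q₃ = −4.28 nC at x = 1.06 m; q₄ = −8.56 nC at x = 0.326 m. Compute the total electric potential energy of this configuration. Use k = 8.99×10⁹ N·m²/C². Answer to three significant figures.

-1.37×10⁻⁷ J

The assembly work is the sum of pairwise potential energies, U = Σ_{i<j} kqᵢqⱼ/rᵢⱼ.
Pair separations: r₁₂ = 0.170 m, r₁₃ = 0.210 m, r₁₄ = 0.944 m, r₂₃ = 0.380 m, r₂₄ = 1.11 m, r₃₄ = 0.734 m.
Summing all 6 pair terms gives U = -1.37×10⁻⁷ J.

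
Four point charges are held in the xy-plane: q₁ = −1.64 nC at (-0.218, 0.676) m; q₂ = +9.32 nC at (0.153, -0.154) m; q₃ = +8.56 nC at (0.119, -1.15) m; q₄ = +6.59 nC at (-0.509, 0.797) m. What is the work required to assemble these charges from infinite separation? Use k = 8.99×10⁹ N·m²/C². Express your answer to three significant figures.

9.17×10⁻⁷ J

The assembly work is the sum of pairwise potential energies, U = Σ_{i<j} kqᵢqⱼ/rᵢⱼ.
Pair separations: r₁₂ = 0.909 m, r₁₃ = 1.86 m, r₁₄ = 0.315 m, r₂₃ = 0.997 m, r₂₄ = 1.16 m, r₃₄ = 2.05 m.
Summing all 6 pair terms gives U = 9.17×10⁻⁷ J.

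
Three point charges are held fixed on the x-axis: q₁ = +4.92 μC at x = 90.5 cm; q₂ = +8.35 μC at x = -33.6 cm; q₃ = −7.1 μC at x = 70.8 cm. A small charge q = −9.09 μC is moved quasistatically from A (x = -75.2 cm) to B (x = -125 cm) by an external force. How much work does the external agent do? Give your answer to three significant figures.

For quasistatic motion the external work equals the change in potential energy: W_ext = qΔV = q(V_B − V_A).
At A: distances to the source charges are 1.66 m, 0.416 m, 1.46 m; V_A = Σ kqᵢ/rᵢ = 1.63×10⁵ V.
At B: distances to the source charges are 2.16 m, 0.914 m, 1.96 m; V_B = Σ kqᵢ/rᵢ = 7.01×10⁴ V.
ΔV = V_B − V_A = -9.34×10⁴ V.
W_ext = qΔV = (-9.09×10⁻⁶ C)(-9.34×10⁴ V) = 0.849 J.

0.849 J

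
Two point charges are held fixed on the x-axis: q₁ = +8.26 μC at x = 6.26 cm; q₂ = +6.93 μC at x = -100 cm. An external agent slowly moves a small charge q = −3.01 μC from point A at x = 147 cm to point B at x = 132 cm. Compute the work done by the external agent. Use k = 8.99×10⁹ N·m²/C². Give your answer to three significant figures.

-0.0239 J

For quasistatic motion the external work equals the change in potential energy: W_ext = qΔV = q(V_B − V_A).
At A: distances to the source charges are 1.41 m, 2.47 m; V_A = Σ kqᵢ/rᵢ = 7.80×10⁴ V.
At B: distances to the source charges are 1.26 m, 2.32 m; V_B = Σ kqᵢ/rᵢ = 8.59×10⁴ V.
ΔV = V_B − V_A = 7920 V.
W_ext = qΔV = (-3.01×10⁻⁶ C)(7920 V) = -0.0239 J.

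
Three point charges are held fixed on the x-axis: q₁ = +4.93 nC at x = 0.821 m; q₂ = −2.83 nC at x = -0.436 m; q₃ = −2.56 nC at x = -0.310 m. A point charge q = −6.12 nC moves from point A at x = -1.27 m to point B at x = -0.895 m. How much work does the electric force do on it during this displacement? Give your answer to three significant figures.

-2.18×10⁻⁷ J

The work done by the electric force is W_field = −ΔU = −q(V_B − V_A) = q(V_A − V_B).
At A: distances to the source charges are 2.09 m, 0.834 m, 0.960 m; V_A = Σ kqᵢ/rᵢ = -33.3 V.
At B: distances to the source charges are 1.72 m, 0.459 m, 0.585 m; V_B = Σ kqᵢ/rᵢ = -68.9 V.
ΔV = V_B − V_A = -35.7 V.
W_field = −qΔV = −(-6.12×10⁻⁹ C)(-35.7 V) = -2.18×10⁻⁷ J.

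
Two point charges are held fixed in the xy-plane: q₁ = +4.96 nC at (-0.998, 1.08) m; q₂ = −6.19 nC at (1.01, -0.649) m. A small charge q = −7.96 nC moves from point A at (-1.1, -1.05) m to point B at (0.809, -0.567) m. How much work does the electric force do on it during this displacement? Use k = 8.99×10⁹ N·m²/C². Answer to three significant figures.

The work done by the electric force is W_field = −ΔU = −q(V_B − V_A) = q(V_A − V_B).
At A: distances to the source charges are 2.13 m, 2.15 m; V_A = Σ kqᵢ/rᵢ = -5.00 V.
At B: distances to the source charges are 2.44 m, 0.217 m; V_B = Σ kqᵢ/rᵢ = -238 V.
ΔV = V_B − V_A = -233 V.
W_field = −qΔV = −(-7.96×10⁻⁹ C)(-233 V) = -1.86×10⁻⁶ J.

-1.86×10⁻⁶ J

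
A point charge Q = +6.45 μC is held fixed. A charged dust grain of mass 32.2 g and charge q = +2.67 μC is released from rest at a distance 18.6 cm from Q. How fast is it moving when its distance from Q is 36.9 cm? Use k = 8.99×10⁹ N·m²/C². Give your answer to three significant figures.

Only the electrostatic force acts, so mechanical energy is conserved: ½mv² = U₁ − U₂ = kQq(1/r₁ − 1/r₂).
U₁ − U₂ = (8.99×10⁹ N·m²/C²)(6.45×10⁻⁶ C)(2.67×10⁻⁶ C)(1/0.186 − 1/0.369) = 0.413 J.
v = √(2·0.413/0.0322) = 5.06 m/s.

5.06 m/s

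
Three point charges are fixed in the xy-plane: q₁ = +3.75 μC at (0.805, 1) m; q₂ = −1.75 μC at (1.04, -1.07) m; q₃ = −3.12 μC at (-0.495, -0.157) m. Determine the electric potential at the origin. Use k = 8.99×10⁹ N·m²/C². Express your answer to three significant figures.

-3.83×10⁴ V

The total potential is the scalar sum of each charge's contribution, V = Σ kqᵢ/rᵢ.
Distances from the field point to each charge: r₁ = 1.28 m, r₂ = 1.49 m, r₃ = 0.519 m.
V = k[(3.75×10⁻⁶)/(1.28) + (-1.75×10⁻⁶)/(1.49) + (-3.12×10⁻⁶)/(0.519)] = -3.83×10⁴ V.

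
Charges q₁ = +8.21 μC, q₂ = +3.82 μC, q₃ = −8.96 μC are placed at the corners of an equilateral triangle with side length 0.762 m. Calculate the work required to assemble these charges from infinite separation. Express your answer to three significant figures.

The assembly work is the sum of pairwise potential energies, U = Σ_{i<j} kqᵢqⱼ/rᵢⱼ.
All three pair separations equal the side length, 0.762 m.
U = (0.370) + (-0.868) + (-0.404) = -0.902 J.

-0.902 J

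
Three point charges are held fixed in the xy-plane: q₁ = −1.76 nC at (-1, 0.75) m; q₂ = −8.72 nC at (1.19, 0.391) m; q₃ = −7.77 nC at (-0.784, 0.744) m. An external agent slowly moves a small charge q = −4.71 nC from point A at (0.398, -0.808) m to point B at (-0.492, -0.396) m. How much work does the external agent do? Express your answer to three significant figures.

For quasistatic motion the external work equals the change in potential energy: W_ext = qΔV = q(V_B − V_A).
At A: distances to the source charges are 2.09 m, 1.44 m, 1.95 m; V_A = Σ kqᵢ/rᵢ = -97.9 V.
At B: distances to the source charges are 1.25 m, 1.86 m, 1.18 m; V_B = Σ kqᵢ/rᵢ = -114 V.
ΔV = V_B − V_A = -16.3 V.
W_ext = qΔV = (-4.71×10⁻⁹ C)(-16.3 V) = 7.67×10⁻⁸ J.

7.67×10⁻⁸ J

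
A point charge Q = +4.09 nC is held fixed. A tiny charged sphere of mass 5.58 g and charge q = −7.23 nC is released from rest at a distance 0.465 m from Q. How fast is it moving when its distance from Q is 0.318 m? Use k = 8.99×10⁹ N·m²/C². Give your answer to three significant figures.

Only the electrostatic force acts, so mechanical energy is conserved: ½mv² = U₁ − U₂ = kQq(1/r₁ − 1/r₂).
U₁ − U₂ = (8.99×10⁹ N·m²/C²)(4.09×10⁻⁹ C)(-7.23×10⁻⁹ C)(1/0.465 − 1/0.318) = 2.64×10⁻⁷ J.
v = √(2·2.64×10⁻⁷/5.58×10⁻³) = 9.73×10⁻³ m/s.

9.73×10⁻³ m/s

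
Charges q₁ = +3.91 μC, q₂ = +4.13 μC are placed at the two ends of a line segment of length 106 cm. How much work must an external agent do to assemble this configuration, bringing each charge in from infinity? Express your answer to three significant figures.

The work to assemble the configuration equals its total potential energy, U = Σ kqᵢqⱼ/rᵢⱼ over all pairs.
The separation is r = 1.06 m.
U = (0.137) = 0.137 J.

0.137 J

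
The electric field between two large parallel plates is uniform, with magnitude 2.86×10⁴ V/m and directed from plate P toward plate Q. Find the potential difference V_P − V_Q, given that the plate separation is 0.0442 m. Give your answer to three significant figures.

In a uniform field, potential decreases in the direction of E: ΔV = −E·d for a displacement d parallel to E.
Going from Q to P is a displacement of 0.0442 m opposite to the field, so V_P − V_Q = +Ed = 1260 V.

1260 V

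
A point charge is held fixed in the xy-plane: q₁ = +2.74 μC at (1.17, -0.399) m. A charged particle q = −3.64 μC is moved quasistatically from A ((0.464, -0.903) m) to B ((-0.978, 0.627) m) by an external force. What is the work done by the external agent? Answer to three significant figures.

For quasistatic motion the external work equals the change in potential energy: W_ext = qΔV = q(V_B − V_A).
At A: distance to the source charge is 0.867 m; V_A = kq₁/r = 2.84×10⁴ V.
At B: distance to the source charge is 2.38 m; V_B = kq₁/r = 1.03×10⁴ V.
ΔV = V_B − V_A = -1.80×10⁴ V.
W_ext = qΔV = (-3.64×10⁻⁶ C)(-1.80×10⁴ V) = 0.0657 J.

0.0657 J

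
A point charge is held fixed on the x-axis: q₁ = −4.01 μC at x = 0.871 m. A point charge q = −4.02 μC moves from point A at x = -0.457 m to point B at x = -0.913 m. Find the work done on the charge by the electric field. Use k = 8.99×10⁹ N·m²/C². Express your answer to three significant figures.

The work done by the electric force is W_field = −ΔU = −q(V_B − V_A) = q(V_A − V_B).
At A: distance to the source charge is 1.33 m; V_A = kq₁/r = -2.71×10⁴ V.
At B: distance to the source charge is 1.78 m; V_B = kq₁/r = -2.02×10⁴ V.
ΔV = V_B − V_A = 6940 V.
W_field = −qΔV = −(-4.02×10⁻⁶ C)(6940 V) = 0.0279 J.

0.0279 J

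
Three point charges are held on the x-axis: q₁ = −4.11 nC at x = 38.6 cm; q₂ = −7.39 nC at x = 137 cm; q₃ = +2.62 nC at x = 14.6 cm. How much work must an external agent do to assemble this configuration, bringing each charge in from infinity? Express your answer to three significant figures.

-2.68×10⁻⁷ J

The work to assemble the configuration equals its total potential energy, U = Σ kqᵢqⱼ/rᵢⱼ over all pairs.
Pair separations: r₁₂ = 0.984 m, r₁₃ = 0.240 m, r₂₃ = 1.22 m.
U = (2.77×10⁻⁷) + (-4.03×10⁻⁷) + (-1.42×10⁻⁷) = -2.68×10⁻⁷ J.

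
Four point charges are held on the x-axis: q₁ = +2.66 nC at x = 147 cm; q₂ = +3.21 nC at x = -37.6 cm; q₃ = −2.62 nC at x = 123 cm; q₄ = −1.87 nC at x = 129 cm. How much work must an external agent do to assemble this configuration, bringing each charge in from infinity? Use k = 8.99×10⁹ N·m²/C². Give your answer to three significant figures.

1.87×10⁻⁷ J

The assembly work is the sum of pairwise potential energies, U = Σ_{i<j} kqᵢqⱼ/rᵢⱼ.
Pair separations: r₁₂ = 1.85 m, r₁₃ = 0.240 m, r₁₄ = 0.180 m, r₂₃ = 1.61 m, r₂₄ = 1.67 m, r₃₄ = 0.0600 m.
Summing all 6 pair terms gives U = 1.87×10⁻⁷ J.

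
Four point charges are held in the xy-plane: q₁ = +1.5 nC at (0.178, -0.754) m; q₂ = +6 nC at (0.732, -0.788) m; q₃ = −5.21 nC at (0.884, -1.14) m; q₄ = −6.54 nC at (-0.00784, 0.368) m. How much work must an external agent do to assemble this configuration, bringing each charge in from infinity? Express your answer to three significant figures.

-8.34×10⁻⁷ J

The work to assemble the configuration equals its total potential energy, U = Σ kqᵢqⱼ/rᵢⱼ over all pairs.
Pair separations: r₁₂ = 0.555 m, r₁₃ = 0.805 m, r₁₄ = 1.14 m, r₂₃ = 0.383 m, r₂₄ = 1.37 m, r₃₄ = 1.75 m.
Summing all 6 pair terms gives U = -8.34×10⁻⁷ J.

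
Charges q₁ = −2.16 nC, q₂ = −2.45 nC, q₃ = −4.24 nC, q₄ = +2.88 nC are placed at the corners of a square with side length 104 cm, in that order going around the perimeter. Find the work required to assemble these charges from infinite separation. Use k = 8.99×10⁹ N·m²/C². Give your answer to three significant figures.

-1.09×10⁻⁸ J

The work to assemble the configuration equals its total potential energy, U = Σ kqᵢqⱼ/rᵢⱼ over all pairs.
The four side pairs have separation 1.04 m and the two diagonal pairs 1.47 m.
Summing all 6 pair terms gives U = -1.09×10⁻⁸ J.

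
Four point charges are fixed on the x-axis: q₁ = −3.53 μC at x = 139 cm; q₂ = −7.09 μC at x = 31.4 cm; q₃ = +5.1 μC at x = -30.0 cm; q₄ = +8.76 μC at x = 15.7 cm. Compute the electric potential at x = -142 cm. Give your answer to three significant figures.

Electric potential is a scalar, so the contributions from each charge add algebraically: V = Σ kqᵢ/rᵢ.
Distances from the field point to each charge: r₁ = 2.81 m, r₂ = 1.73 m, r₃ = 1.12 m, r₄ = 1.58 m.
V = k[(-3.53×10⁻⁶)/(2.81) + (-7.09×10⁻⁶)/(1.73) + (5.10×10⁻⁶)/(1.12) + (8.76×10⁻⁶)/(1.58)] = 4.28×10⁴ V.

4.28×10⁴ V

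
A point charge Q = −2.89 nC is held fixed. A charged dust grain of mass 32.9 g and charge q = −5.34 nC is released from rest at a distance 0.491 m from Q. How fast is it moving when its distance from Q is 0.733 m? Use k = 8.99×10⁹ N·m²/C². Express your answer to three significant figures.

Only the electrostatic force acts, so mechanical energy is conserved: ½mv² = U₁ − U₂ = kQq(1/r₁ − 1/r₂).
U₁ − U₂ = (8.99×10⁹ N·m²/C²)(-2.89×10⁻⁹ C)(-5.34×10⁻⁹ C)(1/0.491 − 1/0.733) = 9.33×10⁻⁸ J.
v = √(2·9.33×10⁻⁸/0.0329) = 2.38×10⁻³ m/s.

2.38×10⁻³ m/s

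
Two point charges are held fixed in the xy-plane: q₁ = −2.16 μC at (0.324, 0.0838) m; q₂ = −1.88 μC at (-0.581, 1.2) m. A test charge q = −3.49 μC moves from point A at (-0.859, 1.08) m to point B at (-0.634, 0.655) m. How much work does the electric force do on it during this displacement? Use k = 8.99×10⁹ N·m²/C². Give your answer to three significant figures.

The work done by the electric force is W_field = −ΔU = −q(V_B − V_A) = q(V_A − V_B).
At A: distances to the source charges are 1.55 m, 0.303 m; V_A = Σ kqᵢ/rᵢ = -6.84×10⁴ V.
At B: distances to the source charges are 1.12 m, 0.548 m; V_B = Σ kqᵢ/rᵢ = -4.83×10⁴ V.
ΔV = V_B − V_A = 2.01×10⁴ V.
W_field = −qΔV = −(-3.49×10⁻⁶ C)(2.01×10⁴ V) = 0.0701 J.

0.0701 J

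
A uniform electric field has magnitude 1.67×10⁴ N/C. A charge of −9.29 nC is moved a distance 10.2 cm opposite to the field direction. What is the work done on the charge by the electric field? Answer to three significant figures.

1.58×10⁻⁵ J

The potential change for a displacement 10.2 cm opposite to the field direction is ΔV = +Ed = 1700 V.
W_field = −qΔV = 1.58×10⁻⁵ J.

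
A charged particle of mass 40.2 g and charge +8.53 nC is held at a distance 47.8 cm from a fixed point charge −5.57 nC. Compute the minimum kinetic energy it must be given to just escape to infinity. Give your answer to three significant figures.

To just escape, total mechanical energy must reach zero at infinity: ½mv²_min + U = 0, so ½mv²_min = −U = |kQq|/r.
|U| = |kQq|/r = (8.99×10⁹ N·m²/C²)(5.57×10⁻⁹)(8.53×10⁻⁹)/(0.478) = 8.94×10⁻⁷ J.

8.94×10⁻⁷ J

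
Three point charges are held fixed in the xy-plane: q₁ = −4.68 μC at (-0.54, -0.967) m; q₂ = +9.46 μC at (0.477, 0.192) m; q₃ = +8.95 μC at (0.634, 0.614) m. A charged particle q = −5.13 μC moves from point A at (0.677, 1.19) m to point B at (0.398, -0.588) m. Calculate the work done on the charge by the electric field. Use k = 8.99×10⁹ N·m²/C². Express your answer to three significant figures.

-0.376 J

The work done by the electric force is W_field = −ΔU = −q(V_B − V_A) = q(V_A − V_B).
At A: distances to the source charges are 2.48 m, 1.02 m, 0.578 m; V_A = Σ kqᵢ/rᵢ = 2.06×10⁵ V.
At B: distances to the source charges are 1.01 m, 0.784 m, 1.22 m; V_B = Σ kqᵢ/rᵢ = 1.33×10⁵ V.
ΔV = V_B − V_A = -7.33×10⁴ V.
W_field = −qΔV = −(-5.13×10⁻⁶ C)(-7.33×10⁴ V) = -0.376 J.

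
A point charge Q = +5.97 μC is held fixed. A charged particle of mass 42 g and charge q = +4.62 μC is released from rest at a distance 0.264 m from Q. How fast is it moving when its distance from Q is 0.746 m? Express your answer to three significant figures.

Only the electrostatic force acts, so mechanical energy is conserved: ½mv² = U₁ − U₂ = kQq(1/r₁ − 1/r₂).
U₁ − U₂ = (8.99×10⁹ N·m²/C²)(5.97×10⁻⁶ C)(4.62×10⁻⁶ C)(1/0.264 − 1/0.746) = 0.607 J.
v = √(2·0.607/0.0420) = 5.38 m/s.

5.38 m/s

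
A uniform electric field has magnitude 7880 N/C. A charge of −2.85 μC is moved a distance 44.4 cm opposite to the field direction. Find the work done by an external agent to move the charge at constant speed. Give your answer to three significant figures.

-9.97×10⁻³ J

The potential change for a displacement 44.4 cm opposite to the field direction is ΔV = +Ed = 3500 V.
W_ext = qΔV = -9.97×10⁻³ J.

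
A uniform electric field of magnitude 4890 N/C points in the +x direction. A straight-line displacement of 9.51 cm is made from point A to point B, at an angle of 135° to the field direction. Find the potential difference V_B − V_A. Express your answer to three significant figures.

329 V

Only the component of displacement along E changes the potential: ΔV = −E·d·cosθ.
ΔV = −(4890 V/m)(0.0951 m)cos135° = 329 V.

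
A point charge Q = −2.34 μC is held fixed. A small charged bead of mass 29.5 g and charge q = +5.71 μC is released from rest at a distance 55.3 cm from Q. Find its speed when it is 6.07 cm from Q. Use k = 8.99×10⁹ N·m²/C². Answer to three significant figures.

Only the electrostatic force acts, so mechanical energy is conserved: ½mv² = U₁ − U₂ = kQq(1/r₁ − 1/r₂).
U₁ − U₂ = (8.99×10⁹ N·m²/C²)(-2.34×10⁻⁶ C)(5.71×10⁻⁶ C)(1/0.553 − 1/0.0607) = 1.76 J.
v = √(2·1.76/0.0295) = 10.9 m/s.

10.9 m/s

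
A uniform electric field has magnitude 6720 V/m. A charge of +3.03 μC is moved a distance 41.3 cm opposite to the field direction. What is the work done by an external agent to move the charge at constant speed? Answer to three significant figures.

8.41×10⁻³ J

The potential change for a displacement 41.3 cm opposite to the field direction is ΔV = +Ed = 2780 V.
W_ext = qΔV = 8.41×10⁻³ J.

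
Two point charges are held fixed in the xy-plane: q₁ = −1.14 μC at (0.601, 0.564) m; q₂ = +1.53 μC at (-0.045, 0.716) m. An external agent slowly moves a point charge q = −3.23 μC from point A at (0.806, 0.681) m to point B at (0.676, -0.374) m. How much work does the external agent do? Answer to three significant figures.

For quasistatic motion the external work equals the change in potential energy: W_ext = qΔV = q(V_B − V_A).
At A: distances to the source charges are 0.236 m, 0.852 m; V_A = Σ kqᵢ/rᵢ = -2.73×10⁴ V.
At B: distances to the source charges are 0.941 m, 1.31 m; V_B = Σ kqᵢ/rᵢ = -366 V.
ΔV = V_B − V_A = 2.69×10⁴ V.
W_ext = qΔV = (-3.23×10⁻⁶ C)(2.69×10⁴ V) = -0.0869 J.

-0.0869 J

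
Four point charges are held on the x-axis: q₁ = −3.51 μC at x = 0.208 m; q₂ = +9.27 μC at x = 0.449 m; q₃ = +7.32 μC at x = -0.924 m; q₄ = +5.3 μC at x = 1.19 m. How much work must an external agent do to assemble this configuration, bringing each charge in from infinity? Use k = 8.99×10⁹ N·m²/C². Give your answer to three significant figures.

-0.383 J

The work to assemble the configuration equals its total potential energy, U = Σ kqᵢqⱼ/rᵢⱼ over all pairs.
Pair separations: r₁₂ = 0.241 m, r₁₃ = 1.13 m, r₁₄ = 0.982 m, r₂₃ = 1.37 m, r₂₄ = 0.741 m, r₃₄ = 2.11 m.
Summing all 6 pair terms gives U = -0.383 J.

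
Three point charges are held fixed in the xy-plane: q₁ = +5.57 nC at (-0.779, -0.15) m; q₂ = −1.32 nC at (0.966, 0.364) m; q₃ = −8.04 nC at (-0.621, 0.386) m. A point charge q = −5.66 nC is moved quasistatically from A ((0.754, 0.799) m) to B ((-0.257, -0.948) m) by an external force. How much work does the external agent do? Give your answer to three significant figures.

-2.30×10⁻⁷ J

For quasistatic motion the external work equals the change in potential energy: W_ext = qΔV = q(V_B − V_A).
At A: distances to the source charges are 1.80 m, 0.484 m, 1.44 m; V_A = Σ kqᵢ/rᵢ = -47.1 V.
At B: distances to the source charges are 0.954 m, 1.79 m, 1.38 m; V_B = Σ kqᵢ/rᵢ = -6.38 V.
ΔV = V_B − V_A = 40.7 V.
W_ext = qΔV = (-5.66×10⁻⁹ C)(40.7 V) = -2.30×10⁻⁷ J.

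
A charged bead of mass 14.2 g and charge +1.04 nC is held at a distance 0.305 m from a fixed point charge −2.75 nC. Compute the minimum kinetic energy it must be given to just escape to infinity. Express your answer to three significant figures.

8.43×10⁻⁸ J

To just escape, total mechanical energy must reach zero at infinity: ½mv²_min + U = 0, so ½mv²_min = −U = |kQq|/r.
|U| = |kQq|/r = (8.99×10⁹ N·m²/C²)(2.75×10⁻⁹)(1.04×10⁻⁹)/(0.305) = 8.43×10⁻⁸ J.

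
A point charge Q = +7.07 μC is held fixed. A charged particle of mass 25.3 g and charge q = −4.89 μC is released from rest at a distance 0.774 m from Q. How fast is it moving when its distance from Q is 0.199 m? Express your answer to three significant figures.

9.58 m/s

Only the electrostatic force acts, so mechanical energy is conserved: ½mv² = U₁ − U₂ = kQq(1/r₁ − 1/r₂).
U₁ − U₂ = (8.99×10⁹ N·m²/C²)(7.07×10⁻⁶ C)(-4.89×10⁻⁶ C)(1/0.774 − 1/0.199) = 1.16 J.
v = √(2·1.16/0.0253) = 9.58 m/s.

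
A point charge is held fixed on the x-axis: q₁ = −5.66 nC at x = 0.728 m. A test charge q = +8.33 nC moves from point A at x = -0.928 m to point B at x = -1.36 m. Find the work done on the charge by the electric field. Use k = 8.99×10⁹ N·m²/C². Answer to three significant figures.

The work done by the electric force is W_field = −ΔU = −q(V_B − V_A) = q(V_A − V_B).
At A: distance to the source charge is 1.66 m; V_A = kq₁/r = -30.7 V.
At B: distance to the source charge is 2.09 m; V_B = kq₁/r = -24.4 V.
ΔV = V_B − V_A = 6.36 V.
W_field = −qΔV = −(8.33×10⁻⁹ C)(6.36 V) = -5.30×10⁻⁸ J.

-5.30×10⁻⁸ J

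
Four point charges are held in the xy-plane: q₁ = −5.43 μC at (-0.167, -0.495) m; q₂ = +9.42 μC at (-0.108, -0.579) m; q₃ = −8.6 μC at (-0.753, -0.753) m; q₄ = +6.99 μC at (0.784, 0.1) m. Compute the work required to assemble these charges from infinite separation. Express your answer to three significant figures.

The assembly work is the sum of pairwise potential energies, U = Σ_{i<j} kqᵢqⱼ/rᵢⱼ.
Pair separations: r₁₂ = 0.103 m, r₁₃ = 0.640 m, r₁₄ = 1.12 m, r₂₃ = 0.668 m, r₂₄ = 1.12 m, r₃₄ = 1.76 m.
Summing all 6 pair terms gives U = -5.00 J.

-5.00 J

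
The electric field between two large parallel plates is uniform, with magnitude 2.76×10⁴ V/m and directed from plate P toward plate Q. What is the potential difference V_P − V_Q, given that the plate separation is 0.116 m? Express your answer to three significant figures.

3200 V

In a uniform field, potential decreases in the direction of E: ΔV = −E·d for a displacement d parallel to E.
Going from Q to P is a displacement of 0.116 m opposite to the field, so V_P − V_Q = +Ed = 3200 V.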